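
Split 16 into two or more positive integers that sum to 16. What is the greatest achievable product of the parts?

324

Fill prod[k] for k=2..16: at each k try every first piece i and multiply by the better of (k−i) uncut or prod[k−i].
Small cases: prod[2]=1, prod[3]=2, prod[4]=4, prod[5]=6, prod[6]=9, prod[7]=12, prod[8]=18, prod[9]=27, prod[10]=36.
prod[11] = 2·max(9,27) = 2·27 = 54
prod[12] = 3·max(9,27) = 3·27 = 81
prod[13] = 2·max(11,54) = 2·54 = 108
prod[14] = 2·max(12,81) = 2·81 = 162
prod[15] = 3·max(12,81) = 3·81 = 243
prod[16] = 2·max(14,162) = 2·162 = 324
One optimal split: 3 + 3 + 3 + 3 + 2 + 2; product 3·3·3·3·2·2 = 324.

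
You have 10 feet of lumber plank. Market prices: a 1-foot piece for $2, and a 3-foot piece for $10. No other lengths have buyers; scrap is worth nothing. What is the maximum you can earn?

Let best[k] be the best obtainable value from length k. For each k, try every first piece i and keep the best of price[i] + best[k−i].
best[1] = 2
best[2] = 4  (first piece 1, then best[1]=2)
best[3] = max(2+4, 10+0) = 10
best[4] = max(2+10, 10+2) = 12
best[5] = max(2+12, 10+4) = 14
best[6] = max(2+14, 10+10) = 20
best[7] = max(2+20, 10+12) = 22
best[8] = max(2+22, 10+14) = 24
best[9] = max(2+24, 10+20) = 30
best[10] = max(2+30, 10+22) = 32
One optimal cutting: 3 + 3 + 3 + 1 → $32.

32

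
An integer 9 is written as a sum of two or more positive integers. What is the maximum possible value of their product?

Fill prod[k] for k=2..9: at each k try every first piece i and multiply by the better of (k−i) uncut or prod[k−i].
Small cases: prod[2]=1.
prod[3] = max(1·2, 2·1) = 2
prod[4] = max(1·3, 2·2, 3·1) = 4
prod[5] = max(1·4, 2·3, 3·2, 4·1) = 6
prod[6] = max(1·6, 2·4, 3·3, 4·2, 5·1) = 9
prod[7] = max(1·9, 2·6, 3·4, 4·3, 5·2, 6·1) = 12
prod[8] = max(1·12, 2·9, 3·6, …, 6·2, 7·1) = 18
prod[9] = max(1·18, 2·12, 3·9, …, 7·2, 8·1) = 27
One optimal split: 3 + 3 + 3; product 3·3·3 = 27.

27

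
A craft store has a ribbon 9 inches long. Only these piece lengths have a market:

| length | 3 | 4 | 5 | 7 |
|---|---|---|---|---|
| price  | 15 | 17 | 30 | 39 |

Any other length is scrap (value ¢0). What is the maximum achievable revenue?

47

Consider every possible first cut. best[k] is the best of p[i]+best[k−i] over all sellable i≤k.
best[1] = 0
best[2] = 0
best[3] = 15
best[4] = 17
best[5] = 30
best[6] = 30
best[7] = 39
best[8] = 45  (first piece 3, then best[5]=30)
best[9] = 47  (first piece 4, then best[5]=30)
One optimal cutting: 5 + 4 → ¢47.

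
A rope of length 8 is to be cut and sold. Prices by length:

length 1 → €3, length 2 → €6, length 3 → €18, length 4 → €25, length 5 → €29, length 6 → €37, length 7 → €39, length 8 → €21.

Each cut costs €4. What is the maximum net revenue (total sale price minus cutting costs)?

46

Let net[k] be the best obtainable value from length k. For each k, try every first piece i and keep the best of price[i] + net[k−i] minus the 4 cut fee when i<k.
net[1] = 3
net[2] = max(3+3-4, 6+0) = 6
net[3] = max(3+6-4, 6+3-4, 18+0) = 18
net[4] = max(3+18-4, 6+6-4, 18+3-4, 25+0) = 25
net[5] = max(3+25-4, 6+18-4, 18+6-4, 25+3-4, 29+0) = 29
net[6] = max(3+29-4, 6+25-4, 18+18-4, 25+6-4, 29+3-4, 37+0) = 37
net[7] = max(3+37-4, 6+29-4, 18+25-4, …, 37+3-4, 39+0) = 39
net[8] = max(3+39-4, 6+37-4, 18+29-4, …, 39+3-4, 21+0) = 46
One optimal plan: pieces 4 + 4 (1 cut) → €50 − €4 = €46.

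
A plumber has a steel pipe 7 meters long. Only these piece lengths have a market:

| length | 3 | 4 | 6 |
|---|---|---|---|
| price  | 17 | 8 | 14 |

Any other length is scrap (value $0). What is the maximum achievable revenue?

34

Let r[k] be the best obtainable value from length k. For each k, try every first piece i and keep the best of price[i] + r[k−i].
r[1] = 0
r[2] = 0
r[3] = 17
r[4] = max(17+0, 8+0) = 17
r[5] = max(17+0, 8+0) = 17
r[6] = max(17+17, 8+0, 14+0) = 34
r[7] = max(17+17, 8+17, 14+0) = 34
One optimal cutting: pieces 3 + 3 with 1 meter of scrap → $34.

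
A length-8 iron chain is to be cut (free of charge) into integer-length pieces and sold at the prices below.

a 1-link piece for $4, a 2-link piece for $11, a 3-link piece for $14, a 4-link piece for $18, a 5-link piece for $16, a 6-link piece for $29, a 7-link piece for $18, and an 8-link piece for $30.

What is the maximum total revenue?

44

Let R[k] be the best obtainable value from length k. For each k, try every first piece i and keep the best of price[i] + R[k−i].
R[1] = 4
R[2] = max(4+4, 11+0) = 11
R[3] = max(4+11, 11+4, 14+0) = 15
R[4] = max(4+15, 11+11, 14+4, 18+0) = 22
R[5] = max(4+22, 11+15, 14+11, 18+4, 16+0) = 26
R[6] = max(4+26, 11+22, 14+15, 18+11, 16+4, 29+0) = 33
R[7] = max(4+33, 11+26, 14+22, …, 29+4, 18+0) = 37
R[8] = max(4+37, 11+33, 14+26, …, 18+4, 30+0) = 44
One optimal cutting: 2 + 2 + 2 + 2 → $11 + $11 + $11 + $11 = $44.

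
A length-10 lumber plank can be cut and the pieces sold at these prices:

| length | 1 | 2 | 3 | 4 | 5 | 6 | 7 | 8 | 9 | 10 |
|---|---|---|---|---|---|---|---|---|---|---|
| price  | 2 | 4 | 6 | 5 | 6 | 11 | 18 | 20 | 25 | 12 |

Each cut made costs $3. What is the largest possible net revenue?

24

Build r[k] bottom-up: r[k] = max over allowed piece i of (p[i] + r[k−i]) − 3 per cut.
r[1] = 2
r[2] = max(2+2-3, 4+0) = 4
r[3] = max(2+4-3, 4+2-3, 6+0) = 6
r[4] = max(2+6-3, 4+4-3, 6+2-3, 5+0) = 5
r[5] = max(2+5-3, 4+6-3, 6+4-3, 5+2-3, 6+0) = 7
r[6] = max(2+7-3, 4+5-3, 6+6-3, 5+4-3, 6+2-3, 11+0) = 11
r[7] = max(2+11-3, 4+7-3, 6+5-3, …, 11+2-3, 18+0) = 18
r[8] = max(2+18-3, 4+11-3, 6+7-3, …, 18+2-3, 20+0) = 20
r[9] = max(2+20-3, 4+18-3, 6+11-3, …, 20+2-3, 25+0) = 25
r[10] = max(2+25-3, 4+20-3, 6+18-3, …, 25+2-3, 12+0) = 24
One optimal plan: pieces 9 + 1 (1 cut) → $27 − $3 = $24.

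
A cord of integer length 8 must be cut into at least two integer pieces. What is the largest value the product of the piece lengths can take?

Fill f[k] for k=2..8: at each k try every first piece i and multiply by the better of (k−i) uncut or f[k−i].
Small cases: f[2]=1.
f[3] = 1·max(2,1) = 1·2 = 2
f[4] = 2·max(2,1) = 2·2 = 4
f[5] = 2·max(3,2) = 2·3 = 6
f[6] = 3·max(3,2) = 3·3 = 9
f[7] = 2·max(5,6) = 2·6 = 12
f[8] = 2·max(6,9) = 2·9 = 18
One optimal split: 3 + 3 + 2; product 3·3·2 = 18.

18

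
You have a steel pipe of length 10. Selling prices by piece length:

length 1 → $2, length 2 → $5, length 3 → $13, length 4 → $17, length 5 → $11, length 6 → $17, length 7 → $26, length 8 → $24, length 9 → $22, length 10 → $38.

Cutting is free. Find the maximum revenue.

Consider every possible first cut. best[k] is the best of p[i]+best[k−i] over all sellable i≤k.
best[1] = 2
best[2] = 5
best[3] = 13
best[4] = 17
best[5] = 19  (first piece 1, then best[4]=17)
best[6] = 26  (first piece 3, then best[3]=13)
best[7] = 30  (first piece 3, then best[4]=17)
best[8] = 34  (first piece 4, then best[4]=17)
best[9] = 39  (first piece 3, then best[6]=26)
best[10] = 43  (first piece 3, then best[7]=30)
One optimal cutting: 4 + 3 + 3 → $17 + $13 + $13 = $43.

43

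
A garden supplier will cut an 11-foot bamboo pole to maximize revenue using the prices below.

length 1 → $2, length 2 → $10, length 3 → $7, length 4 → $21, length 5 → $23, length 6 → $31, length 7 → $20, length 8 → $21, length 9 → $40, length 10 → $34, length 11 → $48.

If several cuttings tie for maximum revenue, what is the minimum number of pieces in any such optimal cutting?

2

Build r[k] bottom-up: r[k] = max over allowed piece i of (p[i] + r[k−i]).
r[1] = 2
r[2] = max(2+2, 10+0) = 10
r[3] = max(2+10, 10+2, 7+0) = 12
r[4] = max(2+12, 10+10, 7+2, 21+0) = 21
r[5] = max(2+21, 10+12, 7+10, 21+2, 23+0) = 23
r[6] = max(2+23, 10+21, 7+12, 21+10, 23+2, 31+0) = 31
r[7] = max(2+31, 10+23, 7+21, …, 31+2, 20+0) = 33
r[8] = max(2+33, 10+31, 7+23, …, 20+2, 21+0) = 42
r[9] = max(2+42, 10+33, 7+31, …, 21+2, 40+0) = 44
r[10] = max(2+44, 10+42, 7+33, …, 40+2, 34+0) = 52
r[11] = max(2+52, 10+44, 7+42, …, 34+2, 48+0) = 54
Maximum revenue is $54.
Now minimize piece count subject to staying optimal: for each k, pieces[k] = 1 + min over i with p[i]+r[k−i]=r[k] of pieces[k−i].
pieces[8] = 2
pieces[9] = 2
pieces[10] = 2
pieces[11] = 2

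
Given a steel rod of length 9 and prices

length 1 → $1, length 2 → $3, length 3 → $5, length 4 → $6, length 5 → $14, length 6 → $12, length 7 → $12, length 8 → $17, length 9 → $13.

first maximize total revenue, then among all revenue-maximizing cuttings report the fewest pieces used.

2

Let r[k] be the best obtainable value from length k. For each k, try every first piece i and keep the best of price[i] + r[k−i].
r[1] = 1
r[2] = max(1+1, 3+0) = 3
r[3] = max(1+3, 3+1, 5+0) = 5
r[4] = max(1+5, 3+3, 5+1, 6+0) = 6
r[5] = max(1+6, 3+5, 5+3, 6+1, 14+0) = 14
r[6] = max(1+14, 3+6, 5+5, 6+3, 14+1, 12+0) = 15
r[7] = max(1+15, 3+14, 5+6, …, 12+1, 12+0) = 17
r[8] = max(1+17, 3+15, 5+14, …, 12+1, 17+0) = 19
r[9] = max(1+19, 3+17, 5+15, …, 17+1, 13+0) = 20
Maximum revenue is $20.
Now minimize piece count subject to staying optimal: for each k, pieces[k] = 1 + min over i with p[i]+r[k−i]=r[k] of pieces[k−i].
pieces[6] = 2
pieces[7] = 2
pieces[8] = 2
pieces[9] = 2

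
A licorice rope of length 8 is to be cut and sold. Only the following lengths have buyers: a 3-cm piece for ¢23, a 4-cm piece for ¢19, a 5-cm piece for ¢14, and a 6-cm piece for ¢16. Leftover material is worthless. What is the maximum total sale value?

46

Build best[k] bottom-up: best[k] = max over allowed piece i of (p[i] + best[k−i]).
best[1] = 0
best[2] = 0
best[3] = 23
best[4] = max(23+0, 19+0) = 23
best[5] = max(23+0, 19+0, 14+0) = 23
best[6] = max(23+23, 19+0, 14+0, 16+0) = 46
best[7] = max(23+23, 19+23, 14+0, 16+0) = 46
best[8] = max(23+23, 19+23, 14+23, 16+0) = 46
One optimal cutting: pieces 3 + 3 with 2 cm of scrap → ¢46.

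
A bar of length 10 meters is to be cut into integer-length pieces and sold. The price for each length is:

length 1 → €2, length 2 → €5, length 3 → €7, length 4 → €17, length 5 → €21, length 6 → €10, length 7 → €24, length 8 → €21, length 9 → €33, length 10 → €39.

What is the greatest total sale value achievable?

42

Consider every possible first cut. r[k] is the best of p[i]+r[k−i] over all sellable i≤k.
r[1] = 2
r[2] = max(2+2, 5+0) = 5
r[3] = max(2+5, 5+2, 7+0) = 7
r[4] = max(2+7, 5+5, 7+2, 17+0) = 17
r[5] = max(2+17, 5+7, 7+5, 17+2, 21+0) = 21
r[6] = max(2+21, 5+17, 7+7, 17+5, 21+2, 10+0) = 23
r[7] = max(2+23, 5+21, 7+17, …, 10+2, 24+0) = 26
r[8] = max(2+26, 5+23, 7+21, …, 24+2, 21+0) = 34
r[9] = max(2+34, 5+26, 7+23, …, 21+2, 33+0) = 38
r[10] = max(2+38, 5+34, 7+26, …, 33+2, 39+0) = 42
One optimal cutting: 5 + 5 → €21 + €21 = €42.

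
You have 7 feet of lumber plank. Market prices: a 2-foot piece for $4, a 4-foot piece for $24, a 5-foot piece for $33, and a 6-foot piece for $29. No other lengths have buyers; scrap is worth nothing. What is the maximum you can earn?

37

Build r[k] bottom-up: r[k] = max over allowed piece i of (p[i] + r[k−i]).
r[1] = 0
r[2] = 4
r[3] = 4
r[4] = 24
r[5] = 33
r[6] = 33
r[7] = 37  (first piece 2, then r[5]=33)
One optimal cutting: 5 + 2 → $37.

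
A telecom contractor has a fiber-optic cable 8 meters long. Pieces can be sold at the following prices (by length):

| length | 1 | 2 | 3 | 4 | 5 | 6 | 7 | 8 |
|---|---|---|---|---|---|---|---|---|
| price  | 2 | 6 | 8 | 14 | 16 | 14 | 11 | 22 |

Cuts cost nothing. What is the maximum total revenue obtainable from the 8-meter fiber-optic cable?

Build best[k] bottom-up: best[k] = max over allowed piece i of (p[i] + best[k−i]).
best[1] = 2
best[2] = max(2+2, 6+0) = 6
best[3] = max(2+6, 6+2, 8+0) = 8
best[4] = max(2+8, 6+6, 8+2, 14+0) = 14
best[5] = max(2+14, 6+8, 8+6, 14+2, 16+0) = 16
best[6] = max(2+16, 6+14, 8+8, 14+6, 16+2, 14+0) = 20
best[7] = max(2+20, 6+16, 8+14, …, 14+2, 11+0) = 22
best[8] = max(2+22, 6+20, 8+16, …, 11+2, 22+0) = 28
One optimal cutting: 4 + 4 → $14 + $14 = $28.

28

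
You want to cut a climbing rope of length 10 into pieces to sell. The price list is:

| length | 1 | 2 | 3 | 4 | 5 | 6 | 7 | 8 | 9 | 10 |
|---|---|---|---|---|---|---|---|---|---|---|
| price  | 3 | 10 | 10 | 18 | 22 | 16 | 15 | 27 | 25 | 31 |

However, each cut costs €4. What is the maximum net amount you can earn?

40

Build r[k] bottom-up: r[k] = max over allowed piece i of (p[i] + r[k−i]) − 4 per cut.
r[1] = 3
r[2] = max(3+3-4, 10+0) = 10
r[3] = max(3+10-4, 10+3-4, 10+0) = 10
r[4] = max(3+10-4, 10+10-4, 10+3-4, 18+0) = 18
r[5] = max(3+18-4, 10+10-4, 10+10-4, 18+3-4, 22+0) = 22
r[6] = max(3+22-4, 10+18-4, 10+10-4, 18+10-4, 22+3-4, 16+0) = 24
r[7] = max(3+24-4, 10+22-4, 10+18-4, …, 16+3-4, 15+0) = 28
r[8] = max(3+28-4, 10+24-4, 10+22-4, …, 15+3-4, 27+0) = 32
r[9] = max(3+32-4, 10+28-4, 10+24-4, …, 27+3-4, 25+0) = 36
r[10] = max(3+36-4, 10+32-4, 10+28-4, …, 25+3-4, 31+0) = 40
One optimal plan: pieces 5 + 5 (1 cut) → €44 − €4 = €40.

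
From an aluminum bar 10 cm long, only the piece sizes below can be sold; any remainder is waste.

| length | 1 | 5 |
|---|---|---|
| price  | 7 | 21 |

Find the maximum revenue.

Consider every possible first cut. f[k] is the best of p[i]+f[k−i] over all sellable i≤k.
f[1] = 7
f[2] = 14  (first piece 1, then f[1]=7)
f[3] = 21  (first piece 1, then f[2]=14)
f[4] = 28  (first piece 1, then f[3]=21)
f[5] = 35  (first piece 1, then f[4]=28)
f[6] = 42  (first piece 1, then f[5]=35)
f[7] = 49  (first piece 1, then f[6]=42)
f[8] = 56  (first piece 1, then f[7]=49)
f[9] = 63  (first piece 1, then f[8]=56)
f[10] = 70  (first piece 1, then f[9]=63)
One optimal cutting: 1 + 1 + 1 + 1 + 1 + 1 + 1 + 1 + 1 + 1 → $70.

70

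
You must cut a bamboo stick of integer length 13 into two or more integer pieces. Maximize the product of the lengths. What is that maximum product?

Define P[k] = max over 1≤i<k of i · max(k−i, P[k−i]); the inner max lets the remainder stay uncut if that's better.
P[2] = 1×max(1,0) = 1×1 = 1
P[3] = max(1×2, 2×1) = 2
P[4] = max(1×3, 2×2, 3×1) = 4
P[5] = max(1×4, 2×3, 3×2, 4×1) = 6
P[6] = max(1×6, 2×4, 3×3, 4×2, 5×1) = 9
P[7] = max(1×9, 2×6, 3×4, 4×3, 5×2, 6×1) = 12
P[8] = max(1×12, 2×9, 3×6, …, 6×2, 7×1) = 18
P[9] = max(1×18, 2×12, 3×9, …, 7×2, 8×1) = 27
P[10] = max(1×27, 2×18, 3×12, …, 8×2, 9×1) = 36
P[11] = max(1×36, 2×27, 3×18, …, 9×2, 10×1) = 54
P[12] = max(1×54, 2×36, 3×27, …, 10×2, 11×1) = 81
P[13] = max(1×81, 2×54, 3×36, …, 11×2, 12×1) = 108
One optimal split: 3 + 3 + 3 + 2 + 2; product 3×3×3×2×2 = 108.

108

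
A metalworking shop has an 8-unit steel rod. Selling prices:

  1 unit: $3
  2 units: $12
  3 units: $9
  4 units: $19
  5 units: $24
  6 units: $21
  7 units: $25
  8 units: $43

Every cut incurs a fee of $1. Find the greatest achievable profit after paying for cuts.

Consider every possible first cut. v[k] is the best of p[i]+v[k−i] over all sellable i≤k, charging 1 whenever i<k.
v[1] = 3
v[2] = max(3+3-1, 12+0) = 12
v[3] = max(3+12-1, 12+3-1, 9+0) = 14
v[4] = max(3+14-1, 12+12-1, 9+3-1, 19+0) = 23
v[5] = max(3+23-1, 12+14-1, 9+12-1, 19+3-1, 24+0) = 25
v[6] = max(3+25-1, 12+23-1, 9+14-1, 19+12-1, 24+3-1, 21+0) = 34
v[7] = max(3+34-1, 12+25-1, 9+23-1, …, 21+3-1, 25+0) = 36
v[8] = max(3+36-1, 12+34-1, 9+25-1, …, 25+3-1, 43+0) = 45
One optimal plan: pieces 2 + 2 + 2 + 2 (3 cuts) → $48 − $3 = $45.

45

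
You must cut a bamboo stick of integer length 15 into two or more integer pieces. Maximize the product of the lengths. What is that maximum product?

243

Let P[k] be the best product for length k (with at least one cut). For each first piece i, the rest contributes max(k−i, P[k−i]).
P[2] = 1×max(1,0) = 1×1 = 1
P[3] = 1×max(2,1) = 1×2 = 2
P[4] = 2×max(2,1) = 2×2 = 4
P[5] = 2×max(3,2) = 2×3 = 6
P[6] = 3×max(3,2) = 3×3 = 9
P[7] = 2×max(5,6) = 2×6 = 12
P[8] = 2×max(6,9) = 2×9 = 18
P[9] = 3×max(6,9) = 3×9 = 27
P[10] = 2×max(8,18) = 2×18 = 36
P[11] = 2×max(9,27) = 2×27 = 54
P[12] = 3×max(9,27) = 3×27 = 81
P[13] = 2×max(11,54) = 2×54 = 108
P[14] = 2×max(12,81) = 2×81 = 162
P[15] = 3×max(12,81) = 3×81 = 243
One optimal split: 3 + 3 + 3 + 3 + 3; product 3×3×3×3×3 = 243.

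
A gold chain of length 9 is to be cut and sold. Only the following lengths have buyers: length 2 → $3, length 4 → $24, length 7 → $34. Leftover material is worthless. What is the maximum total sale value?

48

Build r[k] bottom-up: r[k] = max over allowed piece i of (p[i] + r[k−i]).
r[1] = 0
r[2] = 3
r[3] = 3
r[4] = max(3+3, 24+0) = 24
r[5] = max(3+3, 24+0) = 24
r[6] = max(3+24, 24+3) = 27
r[7] = max(3+24, 24+3, 34+0) = 34
r[8] = max(3+27, 24+24, 34+0) = 48
r[9] = max(3+34, 24+24, 34+3) = 48
One optimal cutting: pieces 4 + 4 with 1 inch of scrap → $48.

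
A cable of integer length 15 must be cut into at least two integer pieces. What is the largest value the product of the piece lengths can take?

Let g[k] be the best product for length k (with at least one cut). For each first piece i, the rest contributes max(k−i, g[k−i]).
g[2] = 1×max(1,0) = 1×1 = 1
g[3] = max(1×2, 2×1) = 2
g[4] = max(1×3, 2×2, 3×1) = 4
g[5] = max(1×4, 2×3, 3×2, 4×1) = 6
g[6] = max(1×6, 2×4, 3×3, 4×2, 5×1) = 9
g[7] = max(1×9, 2×6, 3×4, 4×3, 5×2, 6×1) = 12
g[8] = max(1×12, 2×9, 3×6, …, 6×2, 7×1) = 18
g[9] = max(1×18, 2×12, 3×9, …, 7×2, 8×1) = 27
g[10] = max(1×27, 2×18, 3×12, …, 8×2, 9×1) = 36
g[11] = max(1×36, 2×27, 3×18, …, 9×2, 10×1) = 54
g[12] = max(1×54, 2×36, 3×27, …, 10×2, 11×1) = 81
g[13] = max(1×81, 2×54, 3×36, …, 11×2, 12×1) = 108
g[14] = max(1×108, 2×81, 3×54, …, 12×2, 13×1) = 162
g[15] = max(1×162, 2×108, 3×81, …, 13×2, 14×1) = 243
One optimal split: 3 + 3 + 3 + 3 + 3; product 3×3×3×3×3 = 243.

243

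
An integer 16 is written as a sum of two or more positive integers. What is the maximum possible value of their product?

Fill m[k] for k=2..16: at each k try every first piece i and multiply by the better of (k−i) uncut or m[k−i].
m[2] = 1×max(1,0) = 1×1 = 1
m[3] = 1×max(2,1) = 1×2 = 2
m[4] = 2×max(2,1) = 2×2 = 4
m[5] = 2×max(3,2) = 2×3 = 6
m[6] = 3×max(3,2) = 3×3 = 9
m[7] = 2×max(5,6) = 2×6 = 12
m[8] = 2×max(6,9) = 2×9 = 18
m[9] = 3×max(6,9) = 3×9 = 27
m[10] = 2×max(8,18) = 2×18 = 36
m[11] = 2×max(9,27) = 2×27 = 54
m[12] = 3×max(9,27) = 3×27 = 81
m[13] = 2×max(11,54) = 2×54 = 108
m[14] = 2×max(12,81) = 2×81 = 162
m[15] = 3×max(12,81) = 3×81 = 243
m[16] = 2×max(14,162) = 2×162 = 324
One optimal split: 3 + 3 + 3 + 3 + 2 + 2; product 3×3×3×3×2×2 = 324.

324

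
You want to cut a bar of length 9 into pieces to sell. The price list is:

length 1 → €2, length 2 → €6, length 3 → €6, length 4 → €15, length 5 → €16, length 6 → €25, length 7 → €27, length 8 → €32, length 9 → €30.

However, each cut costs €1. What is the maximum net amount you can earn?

33

Let v[k] be the best obtainable value from length k. For each k, try every first piece i and keep the best of price[i] + v[k−i] minus the 1 cut fee when i<k.
v[1] = 2
v[2] = max(2+2-1, 6+0) = 6
v[3] = max(2+6-1, 6+2-1, 6+0) = 7
v[4] = max(2+7-1, 6+6-1, 6+2-1, 15+0) = 15
v[5] = max(2+15-1, 6+7-1, 6+6-1, 15+2-1, 16+0) = 16
v[6] = max(2+16-1, 6+15-1, 6+7-1, 15+6-1, 16+2-1, 25+0) = 25
v[7] = max(2+25-1, 6+16-1, 6+15-1, …, 25+2-1, 27+0) = 27
v[8] = max(2+27-1, 6+25-1, 6+16-1, …, 27+2-1, 32+0) = 32
v[9] = max(2+32-1, 6+27-1, 6+25-1, …, 32+2-1, 30+0) = 33
One optimal plan: pieces 8 + 1 (1 cut) → €34 − €1 = €33.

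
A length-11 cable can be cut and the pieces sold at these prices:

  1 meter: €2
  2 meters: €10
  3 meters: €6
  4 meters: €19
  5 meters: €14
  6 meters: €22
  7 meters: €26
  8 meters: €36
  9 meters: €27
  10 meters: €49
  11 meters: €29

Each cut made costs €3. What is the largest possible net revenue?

48

Build r[k] bottom-up: r[k] = max over allowed piece i of (p[i] + r[k−i]) − 3 per cut.
r[1] = 2
r[2] = 10
r[3] = 9  (first piece 1, then r[2]=10)
r[4] = 19
r[5] = 18  (first piece 1, then r[4]=19)
r[6] = 26  (first piece 2, then r[4]=19)
r[7] = 26
r[8] = 36
r[9] = 35  (first piece 1, then r[8]=36)
r[10] = 49
r[11] = 48  (first piece 1, then r[10]=49)
One optimal plan: pieces 10 + 1 (1 cut) → €51 − €3 = €48.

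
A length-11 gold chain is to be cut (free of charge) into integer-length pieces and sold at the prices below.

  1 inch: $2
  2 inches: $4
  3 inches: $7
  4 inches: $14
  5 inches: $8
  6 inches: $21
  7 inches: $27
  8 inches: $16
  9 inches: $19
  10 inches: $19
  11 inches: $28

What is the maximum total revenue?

41

Build r[k] bottom-up: r[k] = max over allowed piece i of (p[i] + r[k−i]).
r[1] = 2
r[2] = max(2+2, 4+0) = 4
r[3] = max(2+4, 4+2, 7+0) = 7
r[4] = max(2+7, 4+4, 7+2, 14+0) = 14
r[5] = max(2+14, 4+7, 7+4, 14+2, 8+0) = 16
r[6] = max(2+16, 4+14, 7+7, 14+4, 8+2, 21+0) = 21
r[7] = max(2+21, 4+16, 7+14, …, 21+2, 27+0) = 27
r[8] = max(2+27, 4+21, 7+16, …, 27+2, 16+0) = 29
r[9] = max(2+29, 4+27, 7+21, …, 16+2, 19+0) = 31
r[10] = max(2+31, 4+29, 7+27, …, 19+2, 19+0) = 35
r[11] = max(2+35, 4+31, 7+29, …, 19+2, 28+0) = 41
One optimal cutting: 7 + 4 → $27 + $14 = $41.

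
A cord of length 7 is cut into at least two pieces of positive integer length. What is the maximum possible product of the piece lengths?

Fill P[k] for k=2..7: at each k try every first piece i and multiply by the better of (k−i) uncut or P[k−i].
P[2] = 1×max(1,0) = 1×1 = 1
P[3] = max(1×2, 2×1) = 2
P[4] = max(1×3, 2×2, 3×1) = 4
P[5] = max(1×4, 2×3, 3×2, 4×1) = 6
P[6] = max(1×6, 2×4, 3×3, 4×2, 5×1) = 9
P[7] = max(1×9, 2×6, 3×4, 4×3, 5×2, 6×1) = 12
One optimal split: 3 + 2 + 2; product 3×2×2 = 12.

12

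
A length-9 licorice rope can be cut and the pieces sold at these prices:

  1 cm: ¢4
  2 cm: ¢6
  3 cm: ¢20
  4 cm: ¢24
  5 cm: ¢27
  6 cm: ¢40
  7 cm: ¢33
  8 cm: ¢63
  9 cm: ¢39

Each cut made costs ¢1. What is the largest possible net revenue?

Consider every possible first cut. net[k] is the best of p[i]+net[k−i] over all sellable i≤k, charging 1 whenever i<k.
net[1] = 4
net[2] = max(4+4-1, 6+0) = 7
net[3] = max(4+7-1, 6+4-1, 20+0) = 20
net[4] = max(4+20-1, 6+7-1, 20+4-1, 24+0) = 24
net[5] = max(4+24-1, 6+20-1, 20+7-1, 24+4-1, 27+0) = 27
net[6] = max(4+27-1, 6+24-1, 20+20-1, 24+7-1, 27+4-1, 40+0) = 40
net[7] = max(4+40-1, 6+27-1, 20+24-1, …, 40+4-1, 33+0) = 43
net[8] = max(4+43-1, 6+40-1, 20+27-1, …, 33+4-1, 63+0) = 63
net[9] = max(4+63-1, 6+43-1, 20+40-1, …, 63+4-1, 39+0) = 66
One optimal plan: pieces 8 + 1 (1 cut) → ¢67 − ¢1 = ¢66.

66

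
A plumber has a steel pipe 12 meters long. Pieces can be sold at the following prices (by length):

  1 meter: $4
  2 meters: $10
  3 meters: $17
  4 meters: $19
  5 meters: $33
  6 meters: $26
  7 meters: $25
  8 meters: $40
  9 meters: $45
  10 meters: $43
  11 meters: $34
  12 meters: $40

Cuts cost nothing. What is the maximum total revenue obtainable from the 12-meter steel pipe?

76

Consider every possible first cut. v[k] is the best of p[i]+v[k−i] over all sellable i≤k.
v[1] = 4
v[2] = max(4+4, 10+0) = 10
v[3] = max(4+10, 10+4, 17+0) = 17
v[4] = max(4+17, 10+10, 17+4, 19+0) = 21
v[5] = max(4+21, 10+17, 17+10, 19+4, 33+0) = 33
v[6] = max(4+33, 10+21, 17+17, 19+10, 33+4, 26+0) = 37
v[7] = max(4+37, 10+33, 17+21, …, 26+4, 25+0) = 43
v[8] = max(4+43, 10+37, 17+33, …, 25+4, 40+0) = 50
v[9] = max(4+50, 10+43, 17+37, …, 40+4, 45+0) = 54
v[10] = max(4+54, 10+50, 17+43, …, 45+4, 43+0) = 66
v[11] = max(4+66, 10+54, 17+50, …, 43+4, 34+0) = 70
v[12] = max(4+70, 10+66, 17+54, …, 34+4, 40+0) = 76
One optimal cutting: 5 + 5 + 2 → $33 + $33 + $10 = $76.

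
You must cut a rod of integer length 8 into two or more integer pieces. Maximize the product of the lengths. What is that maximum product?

Fill P[k] for k=2..8: at each k try every first piece i and multiply by the better of (k−i) uncut or P[k−i].
P[2] = 1×max(1,0) = 1×1 = 1
P[3] = max(1×2, 2×1) = 2
P[4] = max(1×3, 2×2, 3×1) = 4
P[5] = max(1×4, 2×3, 3×2, 4×1) = 6
P[6] = max(1×6, 2×4, 3×3, 4×2, 5×1) = 9
P[7] = max(1×9, 2×6, 3×4, 4×3, 5×2, 6×1) = 12
P[8] = max(1×12, 2×9, 3×6, …, 6×2, 7×1) = 18
One optimal split: 3 + 3 + 2; product 3×3×2 = 18.

18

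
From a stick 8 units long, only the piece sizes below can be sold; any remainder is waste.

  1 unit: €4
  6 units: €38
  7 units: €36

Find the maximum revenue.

46

Consider every possible first cut. best[k] is the best of p[i]+best[k−i] over all sellable i≤k.
best[1] = 4
best[2] = 8  (first piece 1, then best[1]=4)
best[3] = 12  (first piece 1, then best[2]=8)
best[4] = 16  (first piece 1, then best[3]=12)
best[5] = 20  (first piece 1, then best[4]=16)
best[6] = 38
best[7] = 42  (first piece 1, then best[6]=38)
best[8] = 46  (first piece 1, then best[7]=42)
One optimal cutting: 6 + 1 + 1 → €46.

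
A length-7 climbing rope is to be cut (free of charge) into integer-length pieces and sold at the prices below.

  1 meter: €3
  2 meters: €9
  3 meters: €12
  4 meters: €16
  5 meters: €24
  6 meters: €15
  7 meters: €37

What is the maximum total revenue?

Consider every possible first cut. best[k] is the best of p[i]+best[k−i] over all sellable i≤k.
best[1] = 3
best[2] = 9
best[3] = 12  (first piece 1, then best[2]=9)
best[4] = 18  (first piece 2, then best[2]=9)
best[5] = 24
best[6] = 27  (first piece 1, then best[5]=24)
best[7] = 37
Best is to sell the whole 7-meter piece uncut for €37.

37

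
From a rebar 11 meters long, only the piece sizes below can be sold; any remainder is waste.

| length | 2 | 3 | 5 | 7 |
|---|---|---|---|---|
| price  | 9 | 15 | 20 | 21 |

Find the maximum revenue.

54

Build f[k] bottom-up: f[k] = max over allowed piece i of (p[i] + f[k−i]).
f[1] = 0
f[2] = 9
f[3] = max(9+0, 15+0) = 15
f[4] = max(9+9, 15+0) = 18
f[5] = max(9+15, 15+9, 20+0) = 24
f[6] = max(9+18, 15+15, 20+0) = 30
f[7] = max(9+24, 15+18, 20+9, 21+0) = 33
f[8] = max(9+30, 15+24, 20+15, 21+0) = 39
f[9] = max(9+33, 15+30, 20+18, 21+9) = 45
f[10] = max(9+39, 15+33, 20+24, 21+15) = 48
f[11] = max(9+45, 15+39, 20+30, 21+18) = 54
One optimal cutting: 3 + 3 + 3 + 2 → ₹54.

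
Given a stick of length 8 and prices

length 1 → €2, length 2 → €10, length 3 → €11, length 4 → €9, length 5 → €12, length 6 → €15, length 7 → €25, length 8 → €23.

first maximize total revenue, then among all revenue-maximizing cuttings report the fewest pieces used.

Let r[k] be the best obtainable value from length k. For each k, try every first piece i and keep the best of price[i] + r[k−i].
r[1] = 2
r[2] = 10
r[3] = 12  (first piece 1, then r[2]=10)
r[4] = 20  (first piece 2, then r[2]=10)
r[5] = 22  (first piece 1, then r[4]=20)
r[6] = 30  (first piece 2, then r[4]=20)
r[7] = 32  (first piece 1, then r[6]=30)
r[8] = 40  (first piece 2, then r[6]=30)
Maximum revenue is €40.
Now minimize piece count subject to staying optimal: for each k, pieces[k] = 1 + min over i with p[i]+r[k−i]=r[k] of pieces[k−i].
pieces[5] = 3
pieces[6] = 3
pieces[7] = 4
pieces[8] = 4

4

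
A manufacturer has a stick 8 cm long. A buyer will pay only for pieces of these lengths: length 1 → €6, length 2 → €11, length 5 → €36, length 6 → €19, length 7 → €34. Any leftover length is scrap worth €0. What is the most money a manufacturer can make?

54

Build r[k] bottom-up: r[k] = max over allowed piece i of (p[i] + r[k−i]).
r[1] = 6
r[2] = 12  (first piece 1, then r[1]=6)
r[3] = 18  (first piece 1, then r[2]=12)
r[4] = 24  (first piece 1, then r[3]=18)
r[5] = 36
r[6] = 42  (first piece 1, then r[5]=36)
r[7] = 48  (first piece 1, then r[6]=42)
r[8] = 54  (first piece 1, then r[7]=48)
One optimal cutting: 5 + 1 + 1 + 1 → €54.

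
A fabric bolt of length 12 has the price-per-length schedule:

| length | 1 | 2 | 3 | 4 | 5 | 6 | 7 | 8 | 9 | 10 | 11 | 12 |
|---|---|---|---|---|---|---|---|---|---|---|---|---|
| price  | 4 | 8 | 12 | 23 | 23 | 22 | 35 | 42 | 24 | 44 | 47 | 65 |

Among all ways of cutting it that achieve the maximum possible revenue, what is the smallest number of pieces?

Build r[k] bottom-up: r[k] = max over allowed piece i of (p[i] + r[k−i]).
r[1] = 4
r[2] = 8  (first piece 1, then r[1]=4)
r[3] = 12  (first piece 1, then r[2]=8)
r[4] = 23
r[5] = 27  (first piece 1, then r[4]=23)
r[6] = 31  (first piece 1, then r[5]=27)
r[7] = 35  (first piece 1, then r[6]=31)
r[8] = 46  (first piece 4, then r[4]=23)
r[9] = 50  (first piece 1, then r[8]=46)
r[10] = 54  (first piece 1, then r[9]=50)
r[11] = 58  (first piece 1, then r[10]=54)
r[12] = 69  (first piece 4, then r[8]=46)
Maximum revenue is $69.
Now minimize piece count subject to staying optimal: for each k, pieces[k] = 1 + min over i with p[i]+r[k−i]=r[k] of pieces[k−i].
pieces[9] = 3
pieces[10] = 3
pieces[11] = 2
pieces[12] = 3

3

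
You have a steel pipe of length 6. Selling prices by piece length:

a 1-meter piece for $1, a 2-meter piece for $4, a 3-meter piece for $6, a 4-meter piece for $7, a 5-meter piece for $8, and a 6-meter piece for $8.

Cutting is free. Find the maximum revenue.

12

Let R[k] be the best obtainable value from length k. For each k, try every first piece i and keep the best of price[i] + R[k−i].
R[1] = 1
R[2] = 4
R[3] = 6
R[4] = 8  (first piece 2, then R[2]=4)
R[5] = 10  (first piece 2, then R[3]=6)
R[6] = 12  (first piece 2, then R[4]=8)
One optimal cutting: 2 + 2 + 2 → $4 + $4 + $4 = $12.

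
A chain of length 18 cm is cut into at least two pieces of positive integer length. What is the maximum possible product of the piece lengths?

Define P[k] = max over 1≤i<k of i · max(k−i, P[k−i]); the inner max lets the remainder stay uncut if that's better.
P[2] = 1·max(1,0) = 1·1 = 1
P[3] = 1·max(2,1) = 1·2 = 2
P[4] = 2·max(2,1) = 2·2 = 4
P[5] = 2·max(3,2) = 2·3 = 6
P[6] = 3·max(3,2) = 3·3 = 9
P[7] = 2·max(5,6) = 2·6 = 12
P[8] = 2·max(6,9) = 2·9 = 18
P[9] = 3·max(6,9) = 3·9 = 27
P[10] = 2·max(8,18) = 2·18 = 36
P[11] = 2·max(9,27) = 2·27 = 54
P[12] = 3·max(9,27) = 3·27 = 81
P[13] = 2·max(11,54) = 2·54 = 108
P[14] = 2·max(12,81) = 2·81 = 162
P[15] = 3·max(12,81) = 3·81 = 243
P[16] = 2·max(14,162) = 2·162 = 324
P[17] = 2·max(15,243) = 2·243 = 486
P[18] = 3·max(15,243) = 3·243 = 729
One optimal split: 3 + 3 + 3 + 3 + 3 + 3; product 3·3·3·3·3·3 = 729.

729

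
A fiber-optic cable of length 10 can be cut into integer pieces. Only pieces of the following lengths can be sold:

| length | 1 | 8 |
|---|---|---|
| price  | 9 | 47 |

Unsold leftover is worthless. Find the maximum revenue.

90

Consider every possible first cut. r[k] is the best of p[i]+r[k−i] over all sellable i≤k.
r[1] = 9
r[2] = 18  (first piece 1, then r[1]=9)
r[3] = 27  (first piece 1, then r[2]=18)
r[4] = 36  (first piece 1, then r[3]=27)
r[5] = 45  (first piece 1, then r[4]=36)
r[6] = 54  (first piece 1, then r[5]=45)
r[7] = 63  (first piece 1, then r[6]=54)
r[8] = max(9+63, 47+0) = 72
r[9] = max(9+72, 47+9) = 81
r[10] = max(9+81, 47+18) = 90
One optimal cutting: 1 + 1 + 1 + 1 + 1 + 1 + 1 + 1 + 1 + 1 → $90.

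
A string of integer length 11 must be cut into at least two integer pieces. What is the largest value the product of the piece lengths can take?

54

Define P[k] = max over 1≤i<k of i · max(k−i, P[k−i]); the inner max lets the remainder stay uncut if that's better.
P[2] = 1*max(1,0) = 1*1 = 1
P[3] = 1*max(2,1) = 1*2 = 2
P[4] = 2*max(2,1) = 2*2 = 4
P[5] = 2*max(3,2) = 2*3 = 6
P[6] = 3*max(3,2) = 3*3 = 9
P[7] = 2*max(5,6) = 2*6 = 12
P[8] = 2*max(6,9) = 2*9 = 18
P[9] = 3*max(6,9) = 3*9 = 27
P[10] = 2*max(8,18) = 2*18 = 36
P[11] = 2*max(9,27) = 2*27 = 54
One optimal split: 3 + 3 + 3 + 2; product 3*3*3*2 = 54.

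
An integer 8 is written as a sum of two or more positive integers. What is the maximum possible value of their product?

Define P[k] = max over 1≤i<k of i · max(k−i, P[k−i]); the inner max lets the remainder stay uncut if that's better.
Small cases: P[2]=1.
P[3] = max(1*2, 2*1) = 2
P[4] = max(1*3, 2*2, 3*1) = 4
P[5] = max(1*4, 2*3, 3*2, 4*1) = 6
P[6] = max(1*6, 2*4, 3*3, 4*2, 5*1) = 9
P[7] = max(1*9, 2*6, 3*4, 4*3, 5*2, 6*1) = 12
P[8] = max(1*12, 2*9, 3*6, …, 6*2, 7*1) = 18
One optimal split: 3 + 3 + 2; product 3*3*2 = 18.

18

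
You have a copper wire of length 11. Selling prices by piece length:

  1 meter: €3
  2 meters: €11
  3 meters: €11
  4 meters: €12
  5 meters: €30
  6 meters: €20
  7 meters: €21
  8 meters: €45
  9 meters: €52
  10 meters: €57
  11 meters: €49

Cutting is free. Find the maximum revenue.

Build best[k] bottom-up: best[k] = max over allowed piece i of (p[i] + best[k−i]).
best[1] = 3
best[2] = max(3+3, 11+0) = 11
best[3] = max(3+11, 11+3, 11+0) = 14
best[4] = max(3+14, 11+11, 11+3, 12+0) = 22
best[5] = max(3+22, 11+14, 11+11, 12+3, 30+0) = 30
best[6] = max(3+30, 11+22, 11+14, 12+11, 30+3, 20+0) = 33
best[7] = max(3+33, 11+30, 11+22, …, 20+3, 21+0) = 41
best[8] = max(3+41, 11+33, 11+30, …, 21+3, 45+0) = 45
best[9] = max(3+45, 11+41, 11+33, …, 45+3, 52+0) = 52
best[10] = max(3+52, 11+45, 11+41, …, 52+3, 57+0) = 60
best[11] = max(3+60, 11+52, 11+45, …, 57+3, 49+0) = 63
One optimal cutting: 5 + 5 + 1 → €30 + €30 + €3 = €63.

63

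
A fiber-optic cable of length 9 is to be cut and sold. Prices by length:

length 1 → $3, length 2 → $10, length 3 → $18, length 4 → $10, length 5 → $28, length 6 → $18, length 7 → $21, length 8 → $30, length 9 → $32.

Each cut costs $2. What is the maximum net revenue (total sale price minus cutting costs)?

50

Build net[k] bottom-up: net[k] = max over allowed piece i of (p[i] + net[k−i]) − 2 per cut.
net[1] = 3
net[2] = max(3+3-2, 10+0) = 10
net[3] = max(3+10-2, 10+3-2, 18+0) = 18
net[4] = max(3+18-2, 10+10-2, 18+3-2, 10+0) = 19
net[5] = max(3+19-2, 10+18-2, 18+10-2, 10+3-2, 28+0) = 28
net[6] = max(3+28-2, 10+19-2, 18+18-2, 10+10-2, 28+3-2, 18+0) = 34
net[7] = max(3+34-2, 10+28-2, 18+19-2, …, 18+3-2, 21+0) = 36
net[8] = max(3+36-2, 10+34-2, 18+28-2, …, 21+3-2, 30+0) = 44
net[9] = max(3+44-2, 10+36-2, 18+34-2, …, 30+3-2, 32+0) = 50
One optimal plan: pieces 3 + 3 + 3 (2 cuts) → $54 − $4 = $50.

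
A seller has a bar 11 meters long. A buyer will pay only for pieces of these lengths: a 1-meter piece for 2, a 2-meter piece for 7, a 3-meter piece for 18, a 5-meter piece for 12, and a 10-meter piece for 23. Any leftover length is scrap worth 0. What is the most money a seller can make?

Consider every possible first cut. r[k] is the best of p[i]+r[k−i] over all sellable i≤k.
r[1] = 2
r[2] = max(2+2, 7+0) = 7
r[3] = max(2+7, 7+2, 18+0) = 18
r[4] = max(2+18, 7+7, 18+2) = 20
r[5] = max(2+20, 7+18, 18+7, 12+0) = 25
r[6] = max(2+25, 7+20, 18+18, 12+2) = 36
r[7] = max(2+36, 7+25, 18+20, 12+7) = 38
r[8] = max(2+38, 7+36, 18+25, 12+18) = 43
r[9] = max(2+43, 7+38, 18+36, 12+20) = 54
r[10] = max(2+54, 7+43, 18+38, 12+25, 23+0) = 56
r[11] = max(2+56, 7+54, 18+43, 12+36, 23+2) = 61
One optimal cutting: 3 + 3 + 3 + 2 → 61.

61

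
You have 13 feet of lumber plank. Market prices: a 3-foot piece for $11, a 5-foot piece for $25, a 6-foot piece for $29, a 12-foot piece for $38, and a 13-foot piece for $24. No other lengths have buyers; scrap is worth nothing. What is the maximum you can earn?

Build f[k] bottom-up: f[k] = max over allowed piece i of (p[i] + f[k−i]).
f[1] = 0
f[2] = 0
f[3] = 11
f[4] = 11
f[5] = max(11+0, 25+0) = 25
f[6] = max(11+11, 25+0, 29+0) = 29
f[7] = max(11+11, 25+0, 29+0) = 29
f[8] = max(11+25, 25+11, 29+0) = 36
f[9] = max(11+29, 25+11, 29+11) = 40
f[10] = max(11+29, 25+25, 29+11) = 50
f[11] = max(11+36, 25+29, 29+25) = 54
f[12] = max(11+40, 25+29, 29+29, 38+0) = 58
f[13] = max(11+50, 25+36, 29+29, 38+0, 24+0) = 61
One optimal cutting: 5 + 5 + 3 → $61.

61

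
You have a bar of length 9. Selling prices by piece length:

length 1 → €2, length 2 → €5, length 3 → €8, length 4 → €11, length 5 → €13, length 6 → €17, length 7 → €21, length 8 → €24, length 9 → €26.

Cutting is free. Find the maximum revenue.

Let r[k] be the best obtainable value from length k. For each k, try every first piece i and keep the best of price[i] + r[k−i].
r[1] = 2
r[2] = 5
r[3] = 8
r[4] = 11
r[5] = 13  (first piece 1, then r[4]=11)
r[6] = 17
r[7] = 21
r[8] = 24
r[9] = 26  (first piece 1, then r[8]=24)
One optimal cutting: 8 + 1 → €24 + €2 = €26.

26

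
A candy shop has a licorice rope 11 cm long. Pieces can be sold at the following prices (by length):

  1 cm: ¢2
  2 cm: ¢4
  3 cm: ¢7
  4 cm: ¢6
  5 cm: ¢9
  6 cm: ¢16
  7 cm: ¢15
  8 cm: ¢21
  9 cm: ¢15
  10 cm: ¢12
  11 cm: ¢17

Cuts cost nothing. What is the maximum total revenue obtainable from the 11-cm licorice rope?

28

Let R[k] be the best obtainable value from length k. For each k, try every first piece i and keep the best of price[i] + R[k−i].
R[1] = 2
R[2] = 4  (first piece 1, then R[1]=2)
R[3] = 7
R[4] = 9  (first piece 1, then R[3]=7)
R[5] = 11  (first piece 1, then R[4]=9)
R[6] = 16
R[7] = 18  (first piece 1, then R[6]=16)
R[8] = 21
R[9] = 23  (first piece 1, then R[8]=21)
R[10] = 25  (first piece 1, then R[9]=23)
R[11] = 28  (first piece 3, then R[8]=21)
One optimal cutting: 8 + 3 → ¢21 + ¢7 = ¢28.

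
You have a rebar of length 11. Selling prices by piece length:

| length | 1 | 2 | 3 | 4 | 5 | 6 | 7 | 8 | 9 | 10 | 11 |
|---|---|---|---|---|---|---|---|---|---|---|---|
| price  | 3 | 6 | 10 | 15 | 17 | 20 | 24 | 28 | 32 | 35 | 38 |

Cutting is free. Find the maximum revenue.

Consider every possible first cut. v[k] is the best of p[i]+v[k−i] over all sellable i≤k.
v[1] = 3
v[2] = max(3+3, 6+0) = 6
v[3] = max(3+6, 6+3, 10+0) = 10
v[4] = max(3+10, 6+6, 10+3, 15+0) = 15
v[5] = max(3+15, 6+10, 10+6, 15+3, 17+0) = 18
v[6] = max(3+18, 6+15, 10+10, 15+6, 17+3, 20+0) = 21
v[7] = max(3+21, 6+18, 10+15, …, 20+3, 24+0) = 25
v[8] = max(3+25, 6+21, 10+18, …, 24+3, 28+0) = 30
v[9] = max(3+30, 6+25, 10+21, …, 28+3, 32+0) = 33
v[10] = max(3+33, 6+30, 10+25, …, 32+3, 35+0) = 36
v[11] = max(3+36, 6+33, 10+30, …, 35+3, 38+0) = 40
One optimal cutting: 4 + 4 + 3 → ₹15 + ₹15 + ₹10 = ₹40.

40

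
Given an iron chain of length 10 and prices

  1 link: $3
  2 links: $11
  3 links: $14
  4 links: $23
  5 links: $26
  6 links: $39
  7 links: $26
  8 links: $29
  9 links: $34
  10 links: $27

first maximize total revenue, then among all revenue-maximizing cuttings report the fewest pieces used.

Let r[k] be the best obtainable value from length k. For each k, try every first piece i and keep the best of price[i] + r[k−i].
r[1] = 3
r[2] = 11
r[3] = 14  (first piece 1, then r[2]=11)
r[4] = 23
r[5] = 26  (first piece 1, then r[4]=23)
r[6] = 39
r[7] = 42  (first piece 1, then r[6]=39)
r[8] = 50  (first piece 2, then r[6]=39)
r[9] = 53  (first piece 1, then r[8]=50)
r[10] = 62  (first piece 4, then r[6]=39)
Maximum revenue is $62.
Now minimize piece count subject to staying optimal: for each k, pieces[k] = 1 + min over i with p[i]+r[k−i]=r[k] of pieces[k−i].
pieces[7] = 2
pieces[8] = 2
pieces[9] = 2
pieces[10] = 2

2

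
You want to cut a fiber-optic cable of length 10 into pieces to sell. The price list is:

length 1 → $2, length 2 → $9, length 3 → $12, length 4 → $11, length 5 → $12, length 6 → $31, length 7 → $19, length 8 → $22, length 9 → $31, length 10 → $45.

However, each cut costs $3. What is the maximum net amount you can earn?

Consider every possible first cut. net[k] is the best of p[i]+net[k−i] over all sellable i≤k, charging 3 whenever i<k.
net[1] = 2
net[2] = max(2+2-3, 9+0) = 9
net[3] = max(2+9-3, 9+2-3, 12+0) = 12
net[4] = max(2+12-3, 9+9-3, 12+2-3, 11+0) = 15
net[5] = max(2+15-3, 9+12-3, 12+9-3, 11+2-3, 12+0) = 18
net[6] = max(2+18-3, 9+15-3, 12+12-3, 11+9-3, 12+2-3, 31+0) = 31
net[7] = max(2+31-3, 9+18-3, 12+15-3, …, 31+2-3, 19+0) = 30
net[8] = max(2+30-3, 9+31-3, 12+18-3, …, 19+2-3, 22+0) = 37
net[9] = max(2+37-3, 9+30-3, 12+31-3, …, 22+2-3, 31+0) = 40
net[10] = max(2+40-3, 9+37-3, 12+30-3, …, 31+2-3, 45+0) = 45
Best is to make no cuts and sell whole for $45.

45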